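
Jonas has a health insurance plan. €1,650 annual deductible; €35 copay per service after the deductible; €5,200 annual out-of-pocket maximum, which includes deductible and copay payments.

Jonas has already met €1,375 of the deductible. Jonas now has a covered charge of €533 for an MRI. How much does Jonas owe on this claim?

€310

Deductible still to meet: €1,650 − €1,375 = €275.
The remaining €258 (= €533 − €275) moves to the copay.
Copay on this service: €35.
Patient responsibility before any cap: €275 + €35 = €310.
Year-to-date out-of-pocket becomes €1,375 + €310 = €1,685, still under the €5,200 maximum, so no cap applies.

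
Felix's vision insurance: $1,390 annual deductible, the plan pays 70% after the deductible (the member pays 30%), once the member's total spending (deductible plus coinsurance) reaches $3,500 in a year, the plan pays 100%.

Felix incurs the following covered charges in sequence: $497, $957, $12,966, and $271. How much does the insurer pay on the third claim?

$10,875.20

Bill 1, $497: all of it applies to the deductible. Cost to member: $497. OOP to date $497. Insurer: $497 − $497 = $0.
Bill 2, $957: $893 to deductible, leaving $64; coinsurance $64 × 30% = $19.20. Member pays $912.20; OOP now $1,409.20. Insurer: $957 − $912.20 = $44.80.
Bill 3, $12,966: deductible already satisfied, so member's share is 30% × $12,966 = $3,889.80. Adding that to $1,409.20 gives $5,299, past the $3,500 cap; member pays only $3,500 − $1,409.20 = $2,090.80. Insurer: $12,966 − $2,090.80 = $10,875.20.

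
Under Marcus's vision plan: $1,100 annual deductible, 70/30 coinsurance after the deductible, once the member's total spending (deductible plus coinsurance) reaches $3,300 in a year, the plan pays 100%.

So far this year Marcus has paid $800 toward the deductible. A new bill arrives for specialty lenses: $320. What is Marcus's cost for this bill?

$306

Deductible still to meet: $1,100 − $800 = $300.
That leaves $320 − $300 = $20 for coinsurance.
Coinsurance: $20 × 30% = $6.
That puts the member's cost at $300 + $6 = $306 before any cap.
Year-to-date out-of-pocket becomes $800 + $306 = $1,106, still under the $3,300 maximum, so no cap applies.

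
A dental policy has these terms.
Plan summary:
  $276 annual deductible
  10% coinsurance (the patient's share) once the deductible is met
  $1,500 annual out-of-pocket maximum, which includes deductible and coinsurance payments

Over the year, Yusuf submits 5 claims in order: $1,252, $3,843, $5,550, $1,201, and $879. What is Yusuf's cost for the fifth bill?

Claim 1 ($1,252): $276 to deductible, leaving $976; 10% of $976 = $97.60. Patient owes $373.60 (running OOP $373.60).
Claim 2 ($3,843): deductible already satisfied, so patient's share is 10% × $3,843 = $384.30. Patient pays $384.30; OOP now $757.90.
Claim 3 ($5,550): 10% coinsurance on $5,550 = $555. Patient owes $555 (running OOP $1,312.90).
Claim 4 ($1,201): deductible already satisfied, so patient's share is 10% × $1,201 = $120.10. Patient pays $120.10; OOP now $1,433.
Claim 5 ($879): deductible already satisfied, so patient's share is 10% × $879 = $87.90. That would push OOP to $1,520.90, over the $1,500 cap, so patient pays $1,500 − $1,433 = $67.

$67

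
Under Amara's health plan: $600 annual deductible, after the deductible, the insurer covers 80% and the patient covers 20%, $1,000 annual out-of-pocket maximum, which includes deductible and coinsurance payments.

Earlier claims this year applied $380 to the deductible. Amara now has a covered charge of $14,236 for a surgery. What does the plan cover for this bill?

$13,616

$380 of the $600 deductible is already met, leaving $220.
The remaining $14,016 (= $14,236 − $220) moves to coinsurance.
20% of $14,016 = $2,803.20 falls to the patient.
That puts the patient's cost at $220 + $2,803.20 = $3,023.20 before any cap.
Adding $3,023.20 to the $380 already spent would give $3,403.20, which exceeds the $1,000 cap; the patient pays just $1,000 − $380 = $620.
The insurer covers the remainder: $14,236 − $620 = $13,616.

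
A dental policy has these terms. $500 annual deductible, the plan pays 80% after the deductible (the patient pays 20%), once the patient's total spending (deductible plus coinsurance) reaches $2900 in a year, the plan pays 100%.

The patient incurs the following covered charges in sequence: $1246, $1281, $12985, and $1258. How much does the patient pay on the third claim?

$1994.60

#1 ($1246): $500 to deductible, leaving $746; coinsurance $746 × 20% = $149.20. Patient pays $649.20; OOP now $649.20.
#2 ($1281): 20% coinsurance on $1281 = $256.20. Cost to patient: $256.20. OOP to date $905.40.
#3 ($12985): 20% coinsurance on $12985 = $2597. OOP would hit $3502.40 > $2900, so the cap limits the patient to $2900 − $905.40 = $1994.60.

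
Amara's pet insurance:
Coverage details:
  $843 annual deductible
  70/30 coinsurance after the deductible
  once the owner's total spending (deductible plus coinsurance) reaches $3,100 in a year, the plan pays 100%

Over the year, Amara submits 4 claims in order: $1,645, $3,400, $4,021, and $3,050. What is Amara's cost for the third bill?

$996.40

#1 ($1,645): $843 finishes the deductible; $802 goes to coinsurance; coinsurance $802 × 30% = $240.60. Owner owes $1,083.60 (running OOP $1,083.60).
#2 ($3,400): deductible already satisfied, so owner's share is 30% × $3,400 = $1,020. Owner pays $1,020; OOP now $2,103.60.
#3 ($4,021): 30% coinsurance on $4,021 = $1,206.30. Adding that to $2,103.60 gives $3,309.90, past the $3,100 cap; owner pays only $3,100 − $2,103.60 = $996.40.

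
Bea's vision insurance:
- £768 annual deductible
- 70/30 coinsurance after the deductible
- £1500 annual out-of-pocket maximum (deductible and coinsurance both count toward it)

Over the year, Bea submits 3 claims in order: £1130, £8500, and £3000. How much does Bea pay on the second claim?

Claim 1 (£1130): deductible takes £768, £362 remains; member's 30% is £108.60. Cost to member: £876.60. OOP to date £876.60.
Claim 2 (£8500): deductible met; 30% of £8500 = £2550. That would push OOP to £3426.60, over the £1500 cap, so member pays £1500 − £876.60 = £623.40.

£623.40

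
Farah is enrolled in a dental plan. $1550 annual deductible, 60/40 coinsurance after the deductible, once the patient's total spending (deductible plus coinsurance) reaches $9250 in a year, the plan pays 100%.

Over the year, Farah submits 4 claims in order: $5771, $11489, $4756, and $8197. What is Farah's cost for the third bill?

Claim 1 ($5771): $1550 to deductible, leaving $4221; patient's 40% is $1688.40. Patient pays $3238.40; OOP now $3238.40.
Claim 2 ($11489): 40% coinsurance on $11489 = $4595.60. Patient pays $4595.60; OOP now $7834.
Claim 3 ($4756): 40% coinsurance on $4756 = $1902.40. That would push OOP to $9736.40, over the $9250 cap, so patient pays $9250 − $7834 = $1416.

$1416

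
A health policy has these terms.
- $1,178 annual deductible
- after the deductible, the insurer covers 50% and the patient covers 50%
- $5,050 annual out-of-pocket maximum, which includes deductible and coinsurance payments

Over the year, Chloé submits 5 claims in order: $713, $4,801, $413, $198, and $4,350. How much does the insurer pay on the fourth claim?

#1 ($713): all of it applies to the deductible. Patient pays $713; OOP now $713. Insurer: $713 − $713 = $0.
#2 ($4,801): $465 to deductible, leaving $4,336; patient's 50% is $2,168. Patient pays $2,633; OOP now $3,346. Insurer: $4,801 − $2,633 = $2,168.
#3 ($413): deductible already satisfied, so patient's share is 50% × $413 = $206.50. Patient pays $206.50; OOP now $3,552.50. Plan pays $413 − $206.50 = $206.50.
#4 ($198): deductible met; 50% of $198 = $99. Patient owes $99 (running OOP $3,651.50). Plan pays $198 − $99 = $99.

$99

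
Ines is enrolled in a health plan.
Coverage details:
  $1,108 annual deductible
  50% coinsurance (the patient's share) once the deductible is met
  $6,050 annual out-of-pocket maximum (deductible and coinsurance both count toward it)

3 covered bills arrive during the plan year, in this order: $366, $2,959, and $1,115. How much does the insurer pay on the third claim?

$557.50

#1 ($366): all of it applies to the deductible. Cost to patient: $366. OOP to date $366. Plan pays $366 − $366 = $0.
#2 ($2,959): deductible takes $742, $2,217 remains; patient's 50% is $1,108.50. Patient pays $1,850.50; OOP now $2,216.50. Plan pays $2,959 − $1,850.50 = $1,108.50.
#3 ($1,115): deductible met; 50% of $1,115 = $557.50. Cost to patient: $557.50. OOP to date $2,774. Insurer: $1,115 − $557.50 = $557.50.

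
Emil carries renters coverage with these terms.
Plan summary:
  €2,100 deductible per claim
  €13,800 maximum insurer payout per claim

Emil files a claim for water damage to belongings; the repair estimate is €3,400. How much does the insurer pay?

€1,300

After the deductible, €3,400 − €2,100 = €1,300 remains.
That's under the €13,800 cap, so the insurer reimburses the full €1,300.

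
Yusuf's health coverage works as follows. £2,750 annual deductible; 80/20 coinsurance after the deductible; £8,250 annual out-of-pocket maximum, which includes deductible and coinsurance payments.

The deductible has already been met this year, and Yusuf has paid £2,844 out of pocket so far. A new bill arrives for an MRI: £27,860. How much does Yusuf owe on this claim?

£5,406

The deductible is already satisfied, so the full bill goes to coinsurance.
Patient's 20% share of £27,860 is £5,572.
Adding £5,572 to the £2,844 already spent would give £8,416, which exceeds the £8,250 cap; the patient pays just £8,250 − £2,844 = £5,406.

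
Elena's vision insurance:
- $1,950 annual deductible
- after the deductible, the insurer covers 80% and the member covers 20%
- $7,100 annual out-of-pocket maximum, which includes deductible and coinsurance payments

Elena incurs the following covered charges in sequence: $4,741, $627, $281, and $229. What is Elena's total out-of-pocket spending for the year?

$2,735.60

Claim 1 ($4,741): $1,950 to deductible, leaving $2,791; 20% of $2,791 = $558.20. Cost to member: $2,508.20. OOP to date $2,508.20.
Claim 2 ($627): deductible met; 20% of $627 = $125.40. Member owes $125.40 (running OOP $2,633.60).
Claim 3 ($281): 20% coinsurance on $281 = $56.20. Member owes $56.20 (running OOP $2,689.80).
Claim 4 ($229): deductible met; 20% of $229 = $45.80. Member pays $45.80; OOP now $2,735.60.
Total paid by the member: $2,508.20 + $125.40 + $56.20 + $45.80 = $2,735.60.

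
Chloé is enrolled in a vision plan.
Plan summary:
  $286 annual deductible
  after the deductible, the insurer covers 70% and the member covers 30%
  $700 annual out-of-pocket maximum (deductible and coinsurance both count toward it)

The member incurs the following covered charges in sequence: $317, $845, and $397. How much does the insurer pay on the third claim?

Claim 1 ($317): $286 to deductible, leaving $31; member's 30% is $9.30. Cost to member: $295.30. OOP to date $295.30. Plan pays $317 − $295.30 = $21.70.
Claim 2 ($845): deductible met; 30% of $845 = $253.50. Cost to member: $253.50. OOP to date $548.80. Insurer: $845 − $253.50 = $591.50.
Claim 3 ($397): deductible met; 30% of $397 = $119.10. Cost to member: $119.10. OOP to date $667.90. Insurer: $397 − $119.10 = $277.90.

$277.90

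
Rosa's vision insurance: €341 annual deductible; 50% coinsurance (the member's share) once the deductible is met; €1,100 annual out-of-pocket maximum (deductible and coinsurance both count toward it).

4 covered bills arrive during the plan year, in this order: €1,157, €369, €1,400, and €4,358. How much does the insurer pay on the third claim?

Claim 1 — €1,157: €341 finishes the deductible; €816 goes to coinsurance; 50% of €816 = €408. Cost to member: €749. OOP to date €749. Insurer: €1,157 − €749 = €408.
Claim 2 — €369: 50% coinsurance on €369 = €184.50. Cost to member: €184.50. OOP to date €933.50. Plan pays €369 − €184.50 = €184.50.
Claim 3 — €1,400: deductible already satisfied, so member's share is 50% × €1,400 = €700. OOP would hit €1,633.50 > €1,100, so the cap limits the member to €1,100 − €933.50 = €166.50. Plan pays €1,400 − €166.50 = €1,233.50.

€1,233.50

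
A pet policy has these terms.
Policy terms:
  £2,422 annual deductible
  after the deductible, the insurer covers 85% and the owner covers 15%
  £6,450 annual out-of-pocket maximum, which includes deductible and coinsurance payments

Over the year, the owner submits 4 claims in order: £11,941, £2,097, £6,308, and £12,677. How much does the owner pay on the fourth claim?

£1,339.40

Claim 1 (£11,941): £2,422 finishes the deductible; £9,519 goes to coinsurance; 15% of £9,519 = £1,427.85. Cost to owner: £3,849.85. OOP to date £3,849.85.
Claim 2 (£2,097): 15% coinsurance on £2,097 = £314.55. Owner owes £314.55 (running OOP £4,164.40).
Claim 3 (£6,308): 15% coinsurance on £6,308 = £946.20. Owner pays £946.20; OOP now £5,110.60.
Claim 4 (£12,677): deductible met; 15% of £12,677 = £1,901.55. That would push OOP to £7,012.15, over the £6,450 cap, so owner pays £6,450 − £5,110.60 = £1,339.40.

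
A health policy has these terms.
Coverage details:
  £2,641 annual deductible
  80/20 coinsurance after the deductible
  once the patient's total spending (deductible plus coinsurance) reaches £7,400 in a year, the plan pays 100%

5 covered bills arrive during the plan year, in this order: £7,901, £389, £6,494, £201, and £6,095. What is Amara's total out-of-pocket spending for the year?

£6,328.80

Claim 1 (£7,901): £2,641 to deductible, leaving £5,260; 20% of £5,260 = £1,052. Cost to patient: £3,693. OOP to date £3,693.
Claim 2 (£389): deductible already satisfied, so patient's share is 20% × £389 = £77.80. Patient pays £77.80; OOP now £3,770.80.
Claim 3 (£6,494): 20% coinsurance on £6,494 = £1,298.80. Patient owes £1,298.80 (running OOP £5,069.60).
Claim 4 (£201): deductible already satisfied, so patient's share is 20% × £201 = £40.20. Patient pays £40.20; OOP now £5,109.80.
Claim 5 (£6,095): 20% coinsurance on £6,095 = £1,219. Patient owes £1,219 (running OOP £6,328.80).
Summing the patient's payments: £3,693 + £77.80 + £1,298.80 + £40.20 + £1,219 = £6,328.80.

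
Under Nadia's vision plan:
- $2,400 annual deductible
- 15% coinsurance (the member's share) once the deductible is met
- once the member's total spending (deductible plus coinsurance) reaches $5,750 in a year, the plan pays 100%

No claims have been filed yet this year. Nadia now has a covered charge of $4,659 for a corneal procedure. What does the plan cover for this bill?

Deductible not yet touched, so the first $2,400 of the bill goes to the deductible.
The remaining $2,259 (= $4,659 − $2,400) moves to coinsurance.
15% of $2,259 = $338.85 falls to the member.
Member responsibility before any cap: $2,400 + $338.85 = $2,738.85.
Cumulative spending $0 + $2,738.85 = $2,738.85 stays under the $5,750 maximum.
Insurer pays the balance: $4,659 − $2,738.85 = $1,920.15.

$1,920.15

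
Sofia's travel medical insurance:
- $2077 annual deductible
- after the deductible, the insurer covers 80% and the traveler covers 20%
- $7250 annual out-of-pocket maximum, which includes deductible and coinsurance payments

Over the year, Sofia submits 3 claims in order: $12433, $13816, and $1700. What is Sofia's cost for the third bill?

#1 ($12433): $2077 to deductible, leaving $10356; 20% of $10356 = $2071.20. Traveler owes $4148.20 (running OOP $4148.20).
#2 ($13816): deductible already satisfied, so traveler's share is 20% × $13816 = $2763.20. Traveler pays $2763.20; OOP now $6911.40.
#3 ($1700): deductible already satisfied, so traveler's share is 20% × $1700 = $340. OOP would hit $7251.40 > $7250, so the cap limits the traveler to $7250 − $6911.40 = $338.60.

$338.60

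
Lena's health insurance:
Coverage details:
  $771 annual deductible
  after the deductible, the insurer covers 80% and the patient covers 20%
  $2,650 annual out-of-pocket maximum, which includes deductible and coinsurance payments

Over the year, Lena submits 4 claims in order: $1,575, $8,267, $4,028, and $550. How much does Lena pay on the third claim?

$64.80

#1 ($1,575): deductible takes $771, $804 remains; coinsurance $804 × 20% = $160.80. Cost to patient: $931.80. OOP to date $931.80.
#2 ($8,267): deductible met; 20% of $8,267 = $1,653.40. Patient pays $1,653.40; OOP now $2,585.20.
#3 ($4,028): deductible already satisfied, so patient's share is 20% × $4,028 = $805.60. That would push OOP to $3,390.80, over the $2,650 cap, so patient pays $2,650 − $2,585.20 = $64.80.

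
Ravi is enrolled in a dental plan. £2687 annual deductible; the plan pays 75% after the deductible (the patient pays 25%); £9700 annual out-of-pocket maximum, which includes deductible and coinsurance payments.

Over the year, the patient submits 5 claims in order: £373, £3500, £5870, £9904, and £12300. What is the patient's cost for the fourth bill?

£2476

#1 (£373): entire amount goes to the deductible. Cost to patient: £373. OOP to date £373.
#2 (£3500): deductible takes £2314, £1186 remains; coinsurance £1186 × 25% = £296.50. Cost to patient: £2610.50. OOP to date £2983.50.
#3 (£5870): 25% coinsurance on £5870 = £1467.50. Patient owes £1467.50 (running OOP £4451).
#4 (£9904): 25% coinsurance on £9904 = £2476. Cost to patient: £2476. OOP to date £6927.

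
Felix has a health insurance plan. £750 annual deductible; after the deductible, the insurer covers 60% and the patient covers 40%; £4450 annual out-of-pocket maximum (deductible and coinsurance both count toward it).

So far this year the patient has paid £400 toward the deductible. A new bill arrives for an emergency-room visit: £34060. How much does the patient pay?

£4050

£400 of the £750 deductible is already met, leaving £350.
After the £350 deductible portion, £34060 − £350 = £33710 is subject to coinsurance.
Coinsurance: £33710 × 40% = £13484.
So the patient owes £350 + £13484 = £13834 before any cap.
That would bring total out-of-pocket to £14234, past the £4450 cap. The patient is capped at £4450 − £400 = £4050 on this claim.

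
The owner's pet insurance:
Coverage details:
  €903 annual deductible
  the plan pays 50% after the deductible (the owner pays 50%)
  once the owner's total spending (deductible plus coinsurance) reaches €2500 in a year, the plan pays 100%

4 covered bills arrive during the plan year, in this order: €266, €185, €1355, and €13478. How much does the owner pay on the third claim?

€903.50

Claim 1 (€266): fully absorbed by the deductible. Cost to owner: €266. OOP to date €266.
Claim 2 (€185): all of it applies to the deductible. Owner owes €185 (running OOP €451).
Claim 3 (€1355): €452 to deductible, leaving €903; 50% of €903 = €451.50. Owner pays €903.50; OOP now €1354.50.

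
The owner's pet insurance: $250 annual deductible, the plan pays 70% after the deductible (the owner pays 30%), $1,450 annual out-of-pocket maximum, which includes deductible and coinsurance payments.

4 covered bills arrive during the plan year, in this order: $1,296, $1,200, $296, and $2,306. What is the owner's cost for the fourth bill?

$437.40

Claim 1 ($1,296): deductible takes $250, $1,046 remains; coinsurance $1,046 × 30% = $313.80. Owner owes $563.80 (running OOP $563.80).
Claim 2 ($1,200): 30% coinsurance on $1,200 = $360. Owner pays $360; OOP now $923.80.
Claim 3 ($296): deductible already satisfied, so owner's share is 30% × $296 = $88.80. Owner pays $88.80; OOP now $1,012.60.
Claim 4 ($2,306): 30% coinsurance on $2,306 = $691.80. OOP would hit $1,704.40 > $1,450, so the cap limits the owner to $1,450 − $1,012.60 = $437.40.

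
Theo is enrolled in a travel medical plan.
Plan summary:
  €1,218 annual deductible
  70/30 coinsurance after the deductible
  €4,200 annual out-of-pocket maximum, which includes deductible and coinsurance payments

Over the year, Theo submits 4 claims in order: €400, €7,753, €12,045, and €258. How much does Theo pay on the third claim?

Claim 1 — €400: entire amount goes to the deductible. Cost to traveler: €400. OOP to date €400.
Claim 2 — €7,753: €818 to deductible, leaving €6,935; coinsurance €6,935 × 30% = €2,080.50. Traveler pays €2,898.50; OOP now €3,298.50.
Claim 3 — €12,045: deductible met; 30% of €12,045 = €3,613.50. OOP would hit €6,912 > €4,200, so the cap limits the traveler to €4,200 − €3,298.50 = €901.50.

€901.50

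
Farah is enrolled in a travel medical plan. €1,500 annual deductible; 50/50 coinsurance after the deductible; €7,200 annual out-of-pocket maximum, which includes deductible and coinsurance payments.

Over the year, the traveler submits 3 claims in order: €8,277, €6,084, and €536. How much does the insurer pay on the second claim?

Claim 1 (€8,277): deductible takes €1,500, €6,777 remains; traveler's 50% is €3,388.50. Cost to traveler: €4,888.50. OOP to date €4,888.50. Insurer: €8,277 − €4,888.50 = €3,388.50.
Claim 2 (€6,084): deductible met; 50% of €6,084 = €3,042. Adding that to €4,888.50 gives €7,930.50, past the €7,200 cap; traveler pays only €7,200 − €4,888.50 = €2,311.50. Plan pays €6,084 − €2,311.50 = €3,772.50.

€3,772.50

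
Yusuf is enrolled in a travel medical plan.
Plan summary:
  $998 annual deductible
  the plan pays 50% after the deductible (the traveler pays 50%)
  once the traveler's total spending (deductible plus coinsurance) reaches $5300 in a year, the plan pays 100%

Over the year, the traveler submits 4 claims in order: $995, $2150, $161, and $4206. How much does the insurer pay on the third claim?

$80.50

#1 ($995): fully absorbed by the deductible. Traveler pays $995; OOP now $995. Insurer: $995 − $995 = $0.
#2 ($2150): $3 finishes the deductible; $2147 goes to coinsurance; coinsurance $2147 × 50% = $1073.50. Traveler pays $1076.50; OOP now $2071.50. Plan pays $2150 − $1076.50 = $1073.50.
#3 ($161): 50% coinsurance on $161 = $80.50. Traveler pays $80.50; OOP now $2152. Plan pays $161 − $80.50 = $80.50.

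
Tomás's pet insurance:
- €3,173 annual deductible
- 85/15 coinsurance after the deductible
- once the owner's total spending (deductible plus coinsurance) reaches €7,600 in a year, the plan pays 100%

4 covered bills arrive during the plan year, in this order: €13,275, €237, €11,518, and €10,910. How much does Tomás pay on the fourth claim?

€1,148.45

#1 (€13,275): €3,173 to deductible, leaving €10,102; owner's 15% is €1,515.30. Owner pays €4,688.30; OOP now €4,688.30.
#2 (€237): 15% coinsurance on €237 = €35.55. Owner owes €35.55 (running OOP €4,723.85).
#3 (€11,518): 15% coinsurance on €11,518 = €1,727.70. Cost to owner: €1,727.70. OOP to date €6,451.55.
#4 (€10,910): 15% coinsurance on €10,910 = €1,636.50. OOP would hit €8,088.05 > €7,600, so the cap limits the owner to €7,600 − €6,451.55 = €1,148.45.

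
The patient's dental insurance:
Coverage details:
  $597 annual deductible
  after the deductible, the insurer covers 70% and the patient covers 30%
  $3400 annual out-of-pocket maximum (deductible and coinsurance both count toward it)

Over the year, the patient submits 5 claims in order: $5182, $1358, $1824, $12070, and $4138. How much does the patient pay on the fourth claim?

$472.90

Claim 1 ($5182): deductible takes $597, $4585 remains; coinsurance $4585 × 30% = $1375.50. Patient pays $1972.50; OOP now $1972.50.
Claim 2 ($1358): 30% coinsurance on $1358 = $407.40. Patient owes $407.40 (running OOP $2379.90).
Claim 3 ($1824): deductible already satisfied, so patient's share is 30% × $1824 = $547.20. Cost to patient: $547.20. OOP to date $2927.10.
Claim 4 ($12070): deductible met; 30% of $12070 = $3621. That would push OOP to $6548.10, over the $3400 cap, so patient pays $3400 − $2927.10 = $472.90.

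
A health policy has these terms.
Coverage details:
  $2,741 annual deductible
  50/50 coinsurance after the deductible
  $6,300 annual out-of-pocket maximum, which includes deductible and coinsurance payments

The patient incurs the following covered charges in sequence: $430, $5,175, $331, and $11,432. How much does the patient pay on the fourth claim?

Claim 1 — $430: entire amount goes to the deductible. Patient owes $430 (running OOP $430).
Claim 2 — $5,175: $2,311 finishes the deductible; $2,864 goes to coinsurance; 50% of $2,864 = $1,432. Patient pays $3,743; OOP now $4,173.
Claim 3 — $331: deductible met; 50% of $331 = $165.50. Patient owes $165.50 (running OOP $4,338.50).
Claim 4 — $11,432: 50% coinsurance on $11,432 = $5,716. Adding that to $4,338.50 gives $10,054.50, past the $6,300 cap; patient pays only $6,300 − $4,338.50 = $1,961.50.

$1,961.50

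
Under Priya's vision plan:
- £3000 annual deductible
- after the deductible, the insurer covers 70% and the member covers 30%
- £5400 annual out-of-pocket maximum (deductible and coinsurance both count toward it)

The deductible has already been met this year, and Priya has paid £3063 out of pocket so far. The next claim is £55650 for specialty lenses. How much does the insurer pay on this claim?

£53313

The deductible is already satisfied, so the full bill goes to coinsurance.
Member's 30% share of £55650 is £16695.
That would bring total out-of-pocket to £19758, past the £5400 cap. The member is capped at £5400 − £3063 = £2337 on this claim.
Insurer pays the balance: £55650 − £2337 = £53313.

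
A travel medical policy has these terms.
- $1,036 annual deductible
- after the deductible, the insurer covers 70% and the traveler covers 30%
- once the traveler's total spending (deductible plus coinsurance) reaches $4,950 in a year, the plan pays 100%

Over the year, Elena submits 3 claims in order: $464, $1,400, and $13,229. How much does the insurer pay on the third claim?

$9,563.40

Bill 1, $464: fully absorbed by the deductible. Traveler owes $464 (running OOP $464). Insurer: $464 − $464 = $0.
Bill 2, $1,400: $572 finishes the deductible; $828 goes to coinsurance; traveler's 30% is $248.40. Traveler pays $820.40; OOP now $1,284.40. Plan pays $1,400 − $820.40 = $579.60.
Bill 3, $13,229: 30% coinsurance on $13,229 = $3,968.70. That would push OOP to $5,253.10, over the $4,950 cap, so traveler pays $4,950 − $1,284.40 = $3,665.60. Plan pays $13,229 − $3,665.60 = $9,563.40.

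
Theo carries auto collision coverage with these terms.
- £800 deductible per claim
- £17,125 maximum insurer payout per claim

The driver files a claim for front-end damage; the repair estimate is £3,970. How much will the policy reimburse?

£3,170

After the deductible, £3,970 − £800 = £3,170 remains.
£3,170 ≤ £17,125, so the limit doesn't bind; insurer pays £3,170.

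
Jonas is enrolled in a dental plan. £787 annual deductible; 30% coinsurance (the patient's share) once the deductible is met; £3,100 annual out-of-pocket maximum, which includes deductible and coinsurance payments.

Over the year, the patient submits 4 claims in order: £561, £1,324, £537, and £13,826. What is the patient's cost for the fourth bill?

£1,822.50

Bill 1, £561: all of it applies to the deductible. Cost to patient: £561. OOP to date £561.
Bill 2, £1,324: deductible takes £226, £1,098 remains; coinsurance £1,098 × 30% = £329.40. Cost to patient: £555.40. OOP to date £1,116.40.
Bill 3, £537: 30% coinsurance on £537 = £161.10. Cost to patient: £161.10. OOP to date £1,277.50.
Bill 4, £13,826: deductible met; 30% of £13,826 = £4,147.80. OOP would hit £5,425.30 > £3,100, so the cap limits the patient to £3,100 − £1,277.50 = £1,822.50.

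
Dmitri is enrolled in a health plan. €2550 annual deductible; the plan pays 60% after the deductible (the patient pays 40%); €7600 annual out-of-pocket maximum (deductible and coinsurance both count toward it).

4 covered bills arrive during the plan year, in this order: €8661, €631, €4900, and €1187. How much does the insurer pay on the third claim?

€2940

Bill 1, €8661: deductible takes €2550, €6111 remains; coinsurance €6111 × 40% = €2444.40. Patient pays €4994.40; OOP now €4994.40. Insurer: €8661 − €4994.40 = €3666.60.
Bill 2, €631: deductible met; 40% of €631 = €252.40. Patient owes €252.40 (running OOP €5246.80). Insurer: €631 − €252.40 = €378.60.
Bill 3, €4900: deductible met; 40% of €4900 = €1960. Patient pays €1960; OOP now €7206.80. Insurer: €4900 − €1960 = €2940.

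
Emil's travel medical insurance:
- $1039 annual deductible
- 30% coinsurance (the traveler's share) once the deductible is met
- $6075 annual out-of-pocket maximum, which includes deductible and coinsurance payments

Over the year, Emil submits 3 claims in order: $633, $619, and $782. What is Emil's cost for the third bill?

Claim 1 — $633: entire amount goes to the deductible. Traveler pays $633; OOP now $633.
Claim 2 — $619: $406 finishes the deductible; $213 goes to coinsurance; coinsurance $213 × 30% = $63.90. Traveler pays $469.90; OOP now $1102.90.
Claim 3 — $782: deductible met; 30% of $782 = $234.60. Traveler pays $234.60; OOP now $1337.50.

$234.60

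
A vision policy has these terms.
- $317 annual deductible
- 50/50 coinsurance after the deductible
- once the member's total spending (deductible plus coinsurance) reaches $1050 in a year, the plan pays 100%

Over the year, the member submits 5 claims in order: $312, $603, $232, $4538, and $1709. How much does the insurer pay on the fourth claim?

Bill 1, $312: fully absorbed by the deductible. Cost to member: $312. OOP to date $312. Plan pays $312 − $312 = $0.
Bill 2, $603: deductible takes $5, $598 remains; 50% of $598 = $299. Member owes $304 (running OOP $616). Insurer: $603 − $304 = $299.
Bill 3, $232: 50% coinsurance on $232 = $116. Cost to member: $116. OOP to date $732. Plan pays $232 − $116 = $116.
Bill 4, $4538: 50% coinsurance on $4538 = $2269. OOP would hit $3001 > $1050, so the cap limits the member to $1050 − $732 = $318. Plan pays $4538 − $318 = $4220.

$4220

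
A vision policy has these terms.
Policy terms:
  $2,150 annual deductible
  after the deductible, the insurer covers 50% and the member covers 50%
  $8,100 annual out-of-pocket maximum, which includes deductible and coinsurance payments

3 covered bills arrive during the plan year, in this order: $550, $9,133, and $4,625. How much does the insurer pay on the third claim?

$2,441.50

#1 ($550): fully absorbed by the deductible. Member owes $550 (running OOP $550). Plan pays $550 − $550 = $0.
#2 ($9,133): $1,600 to deductible, leaving $7,533; 50% of $7,533 = $3,766.50. Member pays $5,366.50; OOP now $5,916.50. Plan pays $9,133 − $5,366.50 = $3,766.50.
#3 ($4,625): deductible met; 50% of $4,625 = $2,312.50. OOP would hit $8,229 > $8,100, so the cap limits the member to $8,100 − $5,916.50 = $2,183.50. Plan pays $4,625 − $2,183.50 = $2,441.50.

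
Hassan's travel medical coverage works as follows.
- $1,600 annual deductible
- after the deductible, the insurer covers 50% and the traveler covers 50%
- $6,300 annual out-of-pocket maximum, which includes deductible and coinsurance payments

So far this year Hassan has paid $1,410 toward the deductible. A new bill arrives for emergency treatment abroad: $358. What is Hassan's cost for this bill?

$274

Deductible still to meet: $1,600 − $1,410 = $190.
After the $190 deductible portion, $358 − $190 = $168 is subject to coinsurance.
Coinsurance: $168 × 50% = $84.
That puts the traveler's cost at $190 + $84 = $274 before any cap.
Total out-of-pocket so far would be $1,410 + $274 = $1,684, below the $6,300 cap — no reduction.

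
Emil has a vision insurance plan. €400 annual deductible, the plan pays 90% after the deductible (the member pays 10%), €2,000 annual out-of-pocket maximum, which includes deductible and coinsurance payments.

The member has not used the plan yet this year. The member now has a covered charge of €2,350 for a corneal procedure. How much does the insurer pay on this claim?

The full €400 deductible is still open; €400 of this bill applies to it.
The remaining €1,950 (= €2,350 − €400) moves to coinsurance.
Coinsurance: €1,950 × 10% = €195.
Member responsibility before any cap: €400 + €195 = €595.
Cumulative spending €0 + €595 = €595 stays under the €2,000 maximum.
The insurer covers the remainder: €2,350 − €595 = €1,755.

€1,755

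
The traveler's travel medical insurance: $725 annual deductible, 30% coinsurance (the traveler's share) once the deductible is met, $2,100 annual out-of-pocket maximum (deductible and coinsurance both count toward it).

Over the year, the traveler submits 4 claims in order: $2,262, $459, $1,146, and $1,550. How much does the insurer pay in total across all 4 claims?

$3,317

Claim 1 ($2,262): deductible takes $725, $1,537 remains; 30% of $1,537 = $461.10. Cost to traveler: $1,186.10. OOP to date $1,186.10. Insurer: $2,262 − $1,186.10 = $1,075.90.
Claim 2 ($459): deductible met; 30% of $459 = $137.70. Traveler pays $137.70; OOP now $1,323.80. Insurer: $459 − $137.70 = $321.30.
Claim 3 ($1,146): 30% coinsurance on $1,146 = $343.80. Traveler owes $343.80 (running OOP $1,667.60). Insurer: $1,146 − $343.80 = $802.20.
Claim 4 ($1,550): deductible already satisfied, so traveler's share is 30% × $1,550 = $465. Adding that to $1,667.60 gives $2,132.60, past the $2,100 cap; traveler pays only $2,100 − $1,667.60 = $432.40. Plan pays $1,550 − $432.40 = $1,117.60.
Insurer total = bills − traveler's total = $5,417 − $2,100 = $3,317.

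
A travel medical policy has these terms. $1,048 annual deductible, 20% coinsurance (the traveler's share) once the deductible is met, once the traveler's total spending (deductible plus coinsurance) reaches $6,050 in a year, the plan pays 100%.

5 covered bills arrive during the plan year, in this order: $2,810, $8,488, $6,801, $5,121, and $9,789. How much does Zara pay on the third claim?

$1,360.20

#1 ($2,810): $1,048 finishes the deductible; $1,762 goes to coinsurance; 20% of $1,762 = $352.40. Traveler owes $1,400.40 (running OOP $1,400.40).
#2 ($8,488): 20% coinsurance on $8,488 = $1,697.60. Traveler pays $1,697.60; OOP now $3,098.
#3 ($6,801): deductible already satisfied, so traveler's share is 20% × $6,801 = $1,360.20. Traveler pays $1,360.20; OOP now $4,458.20.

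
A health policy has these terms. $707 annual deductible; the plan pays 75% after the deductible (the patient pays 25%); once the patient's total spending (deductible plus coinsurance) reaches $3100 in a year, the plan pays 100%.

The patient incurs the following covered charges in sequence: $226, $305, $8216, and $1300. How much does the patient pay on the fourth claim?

Bill 1, $226: all of it applies to the deductible. Cost to patient: $226. OOP to date $226.
Bill 2, $305: all of it applies to the deductible. Patient pays $305; OOP now $531.
Bill 3, $8216: $176 to deductible, leaving $8040; patient's 25% is $2010. Cost to patient: $2186. OOP to date $2717.
Bill 4, $1300: deductible met; 25% of $1300 = $325. Cost to patient: $325. OOP to date $3042.

$325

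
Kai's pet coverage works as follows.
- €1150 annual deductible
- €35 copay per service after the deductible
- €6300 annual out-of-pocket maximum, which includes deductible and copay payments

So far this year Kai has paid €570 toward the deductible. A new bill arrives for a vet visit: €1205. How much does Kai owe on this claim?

€615

Remaining deductible: €1150 − €570 = €580.
That leaves €1205 − €580 = €625 for the copay.
Copay on this service: €35.
Owner responsibility before any cap: €580 + €35 = €615.
Total out-of-pocket so far would be €570 + €615 = €1185, below the €6300 cap — no reduction.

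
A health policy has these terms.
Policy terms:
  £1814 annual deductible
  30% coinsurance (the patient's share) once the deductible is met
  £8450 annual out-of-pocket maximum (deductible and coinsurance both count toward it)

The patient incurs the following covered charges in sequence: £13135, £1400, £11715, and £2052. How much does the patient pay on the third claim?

£2819.70

Claim 1 (£13135): £1814 to deductible, leaving £11321; coinsurance £11321 × 30% = £3396.30. Patient owes £5210.30 (running OOP £5210.30).
Claim 2 (£1400): 30% coinsurance on £1400 = £420. Patient owes £420 (running OOP £5630.30).
Claim 3 (£11715): deductible already satisfied, so patient's share is 30% × £11715 = £3514.50. OOP would hit £9144.80 > £8450, so the cap limits the patient to £8450 − £5630.30 = £2819.70.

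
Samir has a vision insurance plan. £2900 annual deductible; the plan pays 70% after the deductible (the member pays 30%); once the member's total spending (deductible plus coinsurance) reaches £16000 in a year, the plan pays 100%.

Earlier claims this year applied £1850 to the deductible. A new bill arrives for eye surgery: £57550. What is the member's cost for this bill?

£1850 of the £2900 deductible is already met, leaving £1050.
The remaining £56500 (= £57550 − £1050) moves to coinsurance.
Member's 30% share of £56500 is £16950.
So the member owes £1050 + £16950 = £18000 before any cap.
That would bring total out-of-pocket to £19850, past the £16000 cap. The member is capped at £16000 − £1850 = £14150 on this claim.

£14150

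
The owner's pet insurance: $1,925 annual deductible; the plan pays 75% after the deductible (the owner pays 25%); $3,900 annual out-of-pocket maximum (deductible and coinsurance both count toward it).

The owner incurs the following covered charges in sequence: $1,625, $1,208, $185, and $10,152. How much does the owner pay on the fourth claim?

$1,701.75

Claim 1 — $1,625: all of it applies to the deductible. Owner pays $1,625; OOP now $1,625.
Claim 2 — $1,208: $300 finishes the deductible; $908 goes to coinsurance; 25% of $908 = $227. Cost to owner: $527. OOP to date $2,152.
Claim 3 — $185: 25% coinsurance on $185 = $46.25. Cost to owner: $46.25. OOP to date $2,198.25.
Claim 4 — $10,152: deductible met; 25% of $10,152 = $2,538. That would push OOP to $4,736.25, over the $3,900 cap, so owner pays $3,900 − $2,198.25 = $1,701.75.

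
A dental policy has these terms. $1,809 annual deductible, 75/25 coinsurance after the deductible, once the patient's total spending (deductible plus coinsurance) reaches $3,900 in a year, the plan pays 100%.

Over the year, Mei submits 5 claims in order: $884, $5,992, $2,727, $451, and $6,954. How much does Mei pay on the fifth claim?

#1 ($884): fully absorbed by the deductible. Patient pays $884; OOP now $884.
#2 ($5,992): $925 to deductible, leaving $5,067; patient's 25% is $1,266.75. Patient owes $2,191.75 (running OOP $3,075.75).
#3 ($2,727): deductible met; 25% of $2,727 = $681.75. Cost to patient: $681.75. OOP to date $3,757.50.
#4 ($451): 25% coinsurance on $451 = $112.75. Patient owes $112.75 (running OOP $3,870.25).
#5 ($6,954): deductible already satisfied, so patient's share is 25% × $6,954 = $1,738.50. Adding that to $3,870.25 gives $5,608.75, past the $3,900 cap; patient pays only $3,900 − $3,870.25 = $29.75.

$29.75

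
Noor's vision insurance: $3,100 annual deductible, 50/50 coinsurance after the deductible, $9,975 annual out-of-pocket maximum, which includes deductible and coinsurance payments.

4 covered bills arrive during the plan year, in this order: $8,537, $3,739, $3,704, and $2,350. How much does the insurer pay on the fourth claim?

$1,915

Claim 1 — $8,537: $3,100 to deductible, leaving $5,437; coinsurance $5,437 × 50% = $2,718.50. Member pays $5,818.50; OOP now $5,818.50. Insurer: $8,537 − $5,818.50 = $2,718.50.
Claim 2 — $3,739: 50% coinsurance on $3,739 = $1,869.50. Member owes $1,869.50 (running OOP $7,688). Insurer: $3,739 − $1,869.50 = $1,869.50.
Claim 3 — $3,704: deductible met; 50% of $3,704 = $1,852. Cost to member: $1,852. OOP to date $9,540. Insurer: $3,704 − $1,852 = $1,852.
Claim 4 — $2,350: deductible already satisfied, so member's share is 50% × $2,350 = $1,175. OOP would hit $10,715 > $9,975, so the cap limits the member to $9,975 − $9,540 = $435. Plan pays $2,350 − $435 = $1,915.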